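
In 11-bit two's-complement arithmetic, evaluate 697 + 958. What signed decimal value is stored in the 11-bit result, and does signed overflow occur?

697 → 01010111001
958 → 01110111110
  01010111001
+ 01110111110
= 11001110111
Result 11001110111: MSB = 1 → 1655 − 2048 = -393.
Both addends are non-negative but the stored result is negative: signed overflow. The true value 697 + 958 = 1655 lies outside [-1024, 1023].

-393; overflow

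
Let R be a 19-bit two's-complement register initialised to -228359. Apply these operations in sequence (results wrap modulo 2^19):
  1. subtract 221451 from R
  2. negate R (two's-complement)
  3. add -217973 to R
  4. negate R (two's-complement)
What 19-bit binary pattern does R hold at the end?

1000111011001100011

Start: R = -228359 = 1001000001111111001.
R = -228359 − 221451 = -449810; wraps to 74478 = 0010010001011101110
R = −(74478) = -74478 = 1101101110100010010
R = -74478 + (-217973) = -292451; wraps to 231837 = 0111000100110011101
R = −(231837) = -231837 = 1000111011001100011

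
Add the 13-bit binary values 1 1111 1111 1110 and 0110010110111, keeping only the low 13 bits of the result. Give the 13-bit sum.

  1111111111110
+ 0110010110111
= 0110010110101  (discard carry-out 1)

0110010110101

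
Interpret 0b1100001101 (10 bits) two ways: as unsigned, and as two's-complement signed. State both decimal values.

unsigned = 781, signed = -243

Unsigned: 1100001101 = 781.
Signed: MSB=1 → 781 − 1024 = -243.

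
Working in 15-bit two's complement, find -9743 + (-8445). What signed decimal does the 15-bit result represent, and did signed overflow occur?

14580; overflow

-9743 → 101100111110001
-8445 → 101111100000011
  101100111110001
+ 101111100000011
= 011100011110100  (discard carry-out 1)
Result 011100011110100: MSB = 0 → value 14580.
Both addends are negative but the stored result is non-negative: signed overflow. The true value -9743 + (-8445) = -18188 lies outside [-16384, 16383].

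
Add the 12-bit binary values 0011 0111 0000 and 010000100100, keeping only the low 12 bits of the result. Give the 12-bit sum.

011110010100

  001101110000
+ 010000100100
= 011110010100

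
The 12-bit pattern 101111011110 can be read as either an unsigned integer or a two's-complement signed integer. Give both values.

unsigned = 3038, signed = -1058

Unsigned: 101111011110 = 3038.
Signed: MSB=1 → 3038 − 4096 = -1058.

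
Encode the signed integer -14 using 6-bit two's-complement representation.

|-14| = 14 = 001110 in 6 bits.
Invert the bits: 110001. Add 1: 110010.

110010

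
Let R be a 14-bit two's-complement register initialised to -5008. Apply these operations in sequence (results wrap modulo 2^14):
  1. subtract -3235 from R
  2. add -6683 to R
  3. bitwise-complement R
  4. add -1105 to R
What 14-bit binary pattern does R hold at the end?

01110010110110

Start: R = -5008 = 10110001110000.
R = -5008 − (-3235) = -1773 = 11100100010011
R = -1773 + (-6683) = -8456; wraps to 7928 = 01111011111000
R = NOT 01111011111000 = 10000100000111 = -7929
R = -7929 + (-1105) = -9034; wraps to 7350 = 01110010110110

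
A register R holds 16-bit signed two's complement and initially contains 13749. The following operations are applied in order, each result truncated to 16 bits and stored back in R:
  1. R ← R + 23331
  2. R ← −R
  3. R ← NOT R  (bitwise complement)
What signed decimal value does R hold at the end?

Start: R = 13749 = 0011010110110101.
R = 13749 + 23331 = 37080; wraps to -28456 = 1001000011011000
R = −(-28456) = 28456 = 0110111100101000
R = NOT 0110111100101000 = 1001000011010111 = -28457

-28457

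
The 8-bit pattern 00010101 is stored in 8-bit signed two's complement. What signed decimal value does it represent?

MSB is 0, so the value is non-negative: 00010101 = 21.

21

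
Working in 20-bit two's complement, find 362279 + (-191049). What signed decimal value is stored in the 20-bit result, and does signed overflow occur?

171230; no overflow

362279 → 01011000011100100111
-191049 → 11010001010110110111
  01011000011100100111
+ 11010001010110110111
= 00101001110011011110  (discard carry-out 1)
Result 00101001110011011110: MSB = 0 → value 171230.
Addends have opposite signs, so signed overflow cannot occur.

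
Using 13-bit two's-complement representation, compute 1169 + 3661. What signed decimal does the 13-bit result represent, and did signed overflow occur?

-3362; overflow

1169 → 0010010010001
3661 → 0111001001101
  0010010010001
+ 0111001001101
= 1001011011110
Result 1001011011110: MSB = 1 → 4830 − 8192 = -3362.
Both addends are non-negative but the stored result is negative: signed overflow. The true value 1169 + 3661 = 4830 lies outside [-4096, 4095].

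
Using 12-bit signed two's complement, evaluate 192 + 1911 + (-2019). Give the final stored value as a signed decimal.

84

192 + 1911 = 2103 → wraps to -1993 (100000110111)
-1993 + (-2019) = -4012 → wraps to 84 (000001010100)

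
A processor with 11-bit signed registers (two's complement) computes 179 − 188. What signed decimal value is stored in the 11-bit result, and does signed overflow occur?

-9; no overflow

179 → 00010110011
188 → 00010111100
Subtract via negate-and-add: invert 00010111100 + 1 = 11101000100 (i.e. -188).
  00010110011
+ 11101000100
= 11111110111
Result 11111110111: MSB = 1 → 2039 − 2048 = -9.
Addends (after negating the subtrahend) have opposite signs, so signed overflow cannot occur.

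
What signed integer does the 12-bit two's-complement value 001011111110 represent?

766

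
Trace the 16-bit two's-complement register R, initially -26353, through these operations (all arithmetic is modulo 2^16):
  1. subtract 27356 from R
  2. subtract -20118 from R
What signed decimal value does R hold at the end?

31945

Start: R = -26353 = 1001100100001111.
R = -26353 − 27356 = -53709; wraps to 11827 = 0010111000110011
R = 11827 − (-20118) = 31945 = 0111110011001001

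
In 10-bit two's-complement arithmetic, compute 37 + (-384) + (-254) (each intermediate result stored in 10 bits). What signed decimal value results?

423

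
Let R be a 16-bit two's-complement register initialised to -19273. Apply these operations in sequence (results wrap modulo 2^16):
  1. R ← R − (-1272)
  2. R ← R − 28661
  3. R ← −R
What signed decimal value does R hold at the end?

Start: R = -19273 = 1011010010110111.
R = -19273 − (-1272) = -18001 = 1011100110101111
R = -18001 − 28661 = -46662; wraps to 18874 = 0100100110111010
R = −(18874) = -18874 = 1011011001000110

-18874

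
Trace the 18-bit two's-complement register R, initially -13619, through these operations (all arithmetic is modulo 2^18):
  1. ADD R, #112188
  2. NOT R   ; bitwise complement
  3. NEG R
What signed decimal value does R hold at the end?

Start: R = -13619 = 111100101011001101.
R = -13619 + 112188 = 98569 = 011000000100001001
R = NOT 011000000100001001 = 100111111011110110 = -98570
R = −(-98570) = 98570 = 011000000100001010

98570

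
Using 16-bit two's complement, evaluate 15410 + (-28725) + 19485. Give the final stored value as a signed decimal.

15410 + (-28725) = -13315 (1100101111111101)
-13315 + 19485 = 6170 (0001100000011010)

6170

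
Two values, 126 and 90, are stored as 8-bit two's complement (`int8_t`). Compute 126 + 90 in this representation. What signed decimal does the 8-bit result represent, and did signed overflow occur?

126 → 01111110
90 → 01011010
  01111110
+ 01011010
= 11011000
Result 11011000: MSB = 1 → 216 − 256 = -40.
Both addends are non-negative but the stored result is negative: signed overflow. The true value 126 + 90 = 216 lies outside [-128, 127].

-40; overflow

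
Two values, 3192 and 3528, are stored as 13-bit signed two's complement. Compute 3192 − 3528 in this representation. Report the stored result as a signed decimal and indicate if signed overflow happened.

-336; no overflow

3192 → 0110001111000
3528 → 0110111001000
Subtract via negate-and-add: invert 0110111001000 + 1 = 1001000111000 (i.e. -3528).
  0110001111000
+ 1001000111000
= 1111010110000
Result 1111010110000: MSB = 1 → 7856 − 8192 = -336.
Addends (after negating the subtrahend) have opposite signs, so signed overflow cannot occur.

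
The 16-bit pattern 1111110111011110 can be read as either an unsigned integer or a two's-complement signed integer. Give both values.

Unsigned: 1111110111011110 = 64990.
Signed: MSB=1 → 64990 − 65536 = -546.

unsigned = 64990, signed = -546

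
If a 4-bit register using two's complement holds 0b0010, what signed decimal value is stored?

2

MSB is 0, so the value is non-negative: 0010 = 2.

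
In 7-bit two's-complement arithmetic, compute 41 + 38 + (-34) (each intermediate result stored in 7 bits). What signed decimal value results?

41 + 38 = 79 → wraps to -49 (1001111)
-49 + (-34) = -83 → wraps to 45 (0101101)

45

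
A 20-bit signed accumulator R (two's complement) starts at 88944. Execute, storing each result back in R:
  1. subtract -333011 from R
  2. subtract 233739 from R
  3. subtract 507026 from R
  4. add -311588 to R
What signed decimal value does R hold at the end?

Start: R = 88944 = 00010101101101110000.
R = 88944 − (-333011) = 421955 = 01100111000001000011
R = 421955 − 233739 = 188216 = 00101101111100111000
R = 188216 − 507026 = -318810 = 10110010001010100110
R = -318810 + (-311588) = -630398; wraps to 418178 = 01100110000110000010

418178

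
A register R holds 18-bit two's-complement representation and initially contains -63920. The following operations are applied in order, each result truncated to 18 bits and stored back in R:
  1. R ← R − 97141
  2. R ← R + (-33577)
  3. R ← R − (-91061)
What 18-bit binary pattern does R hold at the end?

Start: R = -63920 = 110000011001010000.
R = -63920 − 97141 = -161061; wraps to 101083 = 011000101011011011
R = 101083 + (-33577) = 67506 = 010000011110110010
R = 67506 − (-91061) = 158567; wraps to -103577 = 100110101101100111

100110101101100111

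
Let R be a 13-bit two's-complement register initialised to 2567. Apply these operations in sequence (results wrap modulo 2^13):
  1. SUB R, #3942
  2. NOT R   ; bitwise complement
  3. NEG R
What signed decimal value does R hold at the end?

-1374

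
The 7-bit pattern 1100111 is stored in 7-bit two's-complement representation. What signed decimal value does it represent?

MSB is 1, so the value is negative.
Invert: 0011000. Add 1: 0011001 = 25. So the value is −25.

-25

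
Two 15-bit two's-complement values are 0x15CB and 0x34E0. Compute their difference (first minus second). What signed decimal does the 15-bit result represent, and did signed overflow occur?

0x15CB = 001010111001011 = 5579 (signed)
0x34E0 = 011010011100000 = 13536 (signed)
Subtract via negate-and-add: invert 011010011100000 + 1 = 100101100100000 (i.e. -13536).
  001010111001011
+ 100101100100000
= 110000011101011
Result 110000011101011: MSB = 1 → 24811 − 32768 = -7957.
Addends (after negating the subtrahend) have opposite signs, so signed overflow cannot occur.

-7957; no overflow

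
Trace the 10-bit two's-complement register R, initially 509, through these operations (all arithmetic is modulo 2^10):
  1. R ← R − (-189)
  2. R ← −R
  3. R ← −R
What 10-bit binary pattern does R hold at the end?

1010111010

Start: R = 509 = 0111111101.
R = 509 − (-189) = 698; wraps to -326 = 1010111010
R = −(-326) = 326 = 0101000110
R = −(326) = -326 = 1010111010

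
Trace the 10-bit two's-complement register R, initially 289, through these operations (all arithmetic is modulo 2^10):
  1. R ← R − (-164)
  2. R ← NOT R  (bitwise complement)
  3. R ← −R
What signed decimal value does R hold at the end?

454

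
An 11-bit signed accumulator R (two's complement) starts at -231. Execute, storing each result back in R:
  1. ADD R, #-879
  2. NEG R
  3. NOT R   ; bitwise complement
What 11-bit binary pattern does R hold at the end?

Start: R = -231 = 11100011001.
R = -231 + (-879) = -1110; wraps to 938 = 01110101010
R = −(938) = -938 = 10001010110
R = NOT 10001010110 = 01110101001 = 937

01110101001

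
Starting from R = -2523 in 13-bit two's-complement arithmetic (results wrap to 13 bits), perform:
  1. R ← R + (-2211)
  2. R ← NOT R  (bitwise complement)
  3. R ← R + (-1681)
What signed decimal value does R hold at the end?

3052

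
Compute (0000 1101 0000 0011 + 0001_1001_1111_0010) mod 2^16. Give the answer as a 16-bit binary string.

  0000110100000011
+ 0001100111110010
= 0010011011110101

0010011011110101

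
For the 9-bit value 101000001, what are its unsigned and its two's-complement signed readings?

unsigned = 321, signed = -191

Unsigned: 101000001 = 321.
Signed: MSB=1 → 321 − 512 = -191.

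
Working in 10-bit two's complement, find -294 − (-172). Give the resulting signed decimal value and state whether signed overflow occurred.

-122; no overflow

-294 → 1011011010
-172 → 1101010100
Subtract via negate-and-add: invert 1101010100 + 1 = 0010101100 (i.e. 172).
  1011011010
+ 0010101100
= 1110000110
Result 1110000110: MSB = 1 → 902 − 1024 = -122.
Addends (after negating the subtrahend) have opposite signs, so signed overflow cannot occur.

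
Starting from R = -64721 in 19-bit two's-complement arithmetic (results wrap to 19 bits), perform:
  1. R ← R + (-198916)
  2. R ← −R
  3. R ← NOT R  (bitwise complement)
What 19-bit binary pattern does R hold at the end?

Start: R = -64721 = 1110000001100101111.
R = -64721 + (-198916) = -263637; wraps to 260651 = 0111111101000101011
R = −(260651) = -260651 = 1000000010111010101
R = NOT 1000000010111010101 = 0111111101000101010 = 260650

0111111101000101010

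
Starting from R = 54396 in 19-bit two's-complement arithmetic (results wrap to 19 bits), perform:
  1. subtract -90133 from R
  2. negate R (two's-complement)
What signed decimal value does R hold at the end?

-144529

Start: R = 54396 = 0001101010001111100.
R = 54396 − (-90133) = 144529 = 0100011010010010001
R = −(144529) = -144529 = 1011100101101101111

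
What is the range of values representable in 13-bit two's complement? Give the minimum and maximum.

Minimum: −2^12 = -4096.
Maximum: 2^12 − 1 = 4095.

min = -4096, max = 4095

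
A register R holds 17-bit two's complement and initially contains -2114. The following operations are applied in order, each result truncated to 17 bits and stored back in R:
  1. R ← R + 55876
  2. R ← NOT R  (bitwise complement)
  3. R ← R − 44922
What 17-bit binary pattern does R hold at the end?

00111111010000011

Start: R = -2114 = 11111011110111110.
R = -2114 + 55876 = 53762 = 01101001000000010
R = NOT 01101001000000010 = 10010110111111101 = -53763
R = -53763 − 44922 = -98685; wraps to 32387 = 00111111010000011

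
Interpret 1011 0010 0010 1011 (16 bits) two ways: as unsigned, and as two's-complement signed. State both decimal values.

Unsigned: 1011001000101011 = 45611.
Signed: MSB=1 → 45611 − 65536 = -19925.

unsigned = 45611, signed = -19925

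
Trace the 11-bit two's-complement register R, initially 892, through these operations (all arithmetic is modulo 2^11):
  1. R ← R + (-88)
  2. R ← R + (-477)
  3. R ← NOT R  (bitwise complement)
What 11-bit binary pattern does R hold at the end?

Start: R = 892 = 01101111100.
R = 892 + (-88) = 804 = 01100100100
R = 804 + (-477) = 327 = 00101000111
R = NOT 00101000111 = 11010111000 = -328

11010111000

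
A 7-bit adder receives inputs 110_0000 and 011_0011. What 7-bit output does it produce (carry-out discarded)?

  1100000
+ 0110011
= 0010011  (discard carry-out 1)

0010011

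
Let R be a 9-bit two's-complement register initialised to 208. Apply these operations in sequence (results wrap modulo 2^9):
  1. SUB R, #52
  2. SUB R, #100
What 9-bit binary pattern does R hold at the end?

Start: R = 208 = 011010000.
R = 208 − 52 = 156 = 010011100
R = 156 − 100 = 56 = 000111000

000111000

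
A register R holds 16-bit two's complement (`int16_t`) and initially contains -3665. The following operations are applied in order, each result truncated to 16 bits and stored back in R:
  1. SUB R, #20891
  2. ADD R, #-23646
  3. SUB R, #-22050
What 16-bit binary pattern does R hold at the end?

1001100111011000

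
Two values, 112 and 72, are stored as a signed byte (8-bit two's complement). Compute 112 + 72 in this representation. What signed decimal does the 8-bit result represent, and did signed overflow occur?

112 → 01110000
72 → 01001000
  01110000
+ 01001000
= 10111000
Result 10111000: MSB = 1 → 184 − 256 = -72.
Both addends are non-negative but the stored result is negative: signed overflow. The true value 112 + 72 = 184 lies outside [-128, 127].

-72; overflow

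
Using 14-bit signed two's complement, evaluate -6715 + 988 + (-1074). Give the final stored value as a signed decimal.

-6801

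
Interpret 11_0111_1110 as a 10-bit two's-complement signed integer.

MSB is 1, so the value is negative.
Unsigned reading: 894. Subtract 2^10 = 1024: 894 − 1024 = -130.

-130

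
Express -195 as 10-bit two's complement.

1100111101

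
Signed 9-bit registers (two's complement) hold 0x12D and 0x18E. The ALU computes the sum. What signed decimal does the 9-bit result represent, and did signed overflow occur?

187; overflow

0x12D = 100101101 = -211 (signed)
0x18E = 110001110 = -114 (signed)
  100101101
+ 110001110
= 010111011  (discard carry-out 1)
Result 010111011: MSB = 0 → value 187.
Both addends are negative but the stored result is non-negative: signed overflow. The true value -211 + (-114) = -325 lies outside [-256, 255].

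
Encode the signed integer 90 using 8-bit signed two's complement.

90 is non-negative, so write it directly in 8 bits: 01011010.

01011010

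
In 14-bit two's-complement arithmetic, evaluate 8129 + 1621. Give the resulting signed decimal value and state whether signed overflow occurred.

-6634; overflow

8129 → 01111111000001
1621 → 00011001010101
  01111111000001
+ 00011001010101
= 10011000010110
Result 10011000010110: MSB = 1 → 9750 − 16384 = -6634.
Both addends are non-negative but the stored result is negative: signed overflow. The true value 8129 + 1621 = 9750 lies outside [-8192, 8191].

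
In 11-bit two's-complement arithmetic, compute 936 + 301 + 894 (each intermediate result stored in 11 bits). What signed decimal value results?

83

936 + 301 = 1237 → wraps to -811 (10011010101)
-811 + 894 = 83 (00001010011)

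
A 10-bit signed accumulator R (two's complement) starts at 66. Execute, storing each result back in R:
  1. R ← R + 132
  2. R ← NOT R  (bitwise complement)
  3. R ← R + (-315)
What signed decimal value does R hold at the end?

Start: R = 66 = 0001000010.
R = 66 + 132 = 198 = 0011000110
R = NOT 0011000110 = 1100111001 = -199
R = -199 + (-315) = -514; wraps to 510 = 0111111110

510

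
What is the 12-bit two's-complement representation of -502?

111000001010

|-502| = 502 = 000111110110 in 12 bits.
Invert the bits: 111000001001. Add 1: 111000001010.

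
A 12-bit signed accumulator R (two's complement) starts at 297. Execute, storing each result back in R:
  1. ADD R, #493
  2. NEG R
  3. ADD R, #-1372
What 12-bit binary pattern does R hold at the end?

011110001110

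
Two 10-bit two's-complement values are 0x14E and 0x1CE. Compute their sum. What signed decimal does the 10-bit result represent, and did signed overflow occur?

-228; overflow

0x14E = 0101001110 = 334 (signed)
0x1CE = 0111001110 = 462 (signed)
  0101001110
+ 0111001110
= 1100011100
Result 1100011100: MSB = 1 → 796 − 1024 = -228.
Both addends are non-negative but the stored result is negative: signed overflow. The true value 334 + 462 = 796 lies outside [-512, 511].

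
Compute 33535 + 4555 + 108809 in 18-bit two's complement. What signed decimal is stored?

33535 + 4555 = 38090 (001001010011001010)
38090 + 108809 = 146899 → wraps to -115245 (100011110111010011)

-115245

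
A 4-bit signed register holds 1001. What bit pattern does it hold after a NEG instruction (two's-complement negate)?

Invert: 0110. Add 1: 0111.

0111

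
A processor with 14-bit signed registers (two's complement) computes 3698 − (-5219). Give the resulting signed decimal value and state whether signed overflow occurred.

-7467; overflow

3698 → 00111001110010
-5219 → 10101110011101
Subtract via negate-and-add: invert 10101110011101 + 1 = 01010001100011 (i.e. 5219).
  00111001110010
+ 01010001100011
= 10001011010101
Result 10001011010101: MSB = 1 → 8917 − 16384 = -7467.
Both addends (after negating the subtrahend) are non-negative but the stored result is negative: signed overflow. The true value 3698 − (-5219) = 8917 lies outside [-8192, 8191].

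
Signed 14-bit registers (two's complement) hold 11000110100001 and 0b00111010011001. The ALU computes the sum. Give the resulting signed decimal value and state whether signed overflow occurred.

11000110100001 = -3679 (signed)
0b00111010011001 → 00111010011001 = 3737 (signed)
  11000110100001
+ 00111010011001
= 00000000111010  (discard carry-out 1)
Result 00000000111010: MSB = 0 → value 58.
Addends have opposite signs, so signed overflow cannot occur.

58; no overflow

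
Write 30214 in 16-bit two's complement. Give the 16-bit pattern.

0111011000000110

30214 is non-negative, so write it directly in 16 bits: 0111011000000110.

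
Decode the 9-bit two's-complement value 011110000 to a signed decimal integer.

240

MSB is 0, so the value is non-negative: 011110000 = 240.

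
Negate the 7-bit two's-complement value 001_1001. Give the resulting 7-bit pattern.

1100111

Invert: 1100110. Add 1: 1100111.
Check: 0011001 = 25, 1100111 = -25.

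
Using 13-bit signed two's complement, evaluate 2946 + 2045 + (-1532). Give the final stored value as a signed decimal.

3459

2946 + 2045 = 4991 → wraps to -3201 (1001101111111)
-3201 + (-1532) = -4733 → wraps to 3459 (0110110000011)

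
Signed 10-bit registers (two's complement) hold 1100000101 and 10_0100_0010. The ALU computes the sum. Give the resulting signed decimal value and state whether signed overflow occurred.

1100000101 = -251 (signed)
10_0100_0010 → 1001000010 = -446 (signed)
  1100000101
+ 1001000010
= 0101000111  (discard carry-out 1)
Result 0101000111: MSB = 0 → value 327.
Both addends are negative but the stored result is non-negative: signed overflow. The true value -251 + (-446) = -697 lies outside [-512, 511].

327; overflow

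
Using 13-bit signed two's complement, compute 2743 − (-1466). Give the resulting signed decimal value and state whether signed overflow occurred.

-3983; overflow

2743 → 0101010110111
-1466 → 1101001000110
Subtract via negate-and-add: invert 1101001000110 + 1 = 0010110111010 (i.e. 1466).
  0101010110111
+ 0010110111010
= 1000001110001
Result 1000001110001: MSB = 1 → 4209 − 8192 = -3983.
Both addends (after negating the subtrahend) are non-negative but the stored result is negative: signed overflow. The true value 2743 − (-1466) = 4209 lies outside [-4096, 4095].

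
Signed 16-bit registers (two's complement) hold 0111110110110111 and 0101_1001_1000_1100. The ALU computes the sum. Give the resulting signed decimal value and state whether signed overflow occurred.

-10429; overflow

0111110110110111 = 32183 (signed)
0101_1001_1000_1100 → 0101100110001100 = 22924 (signed)
  0111110110110111
+ 0101100110001100
= 1101011101000011
Result 1101011101000011: MSB = 1 → 55107 − 65536 = -10429.
Both addends are non-negative but the stored result is negative: signed overflow. The true value 32183 + 22924 = 55107 lies outside [-32768, 32767].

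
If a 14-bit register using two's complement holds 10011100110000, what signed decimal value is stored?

-6352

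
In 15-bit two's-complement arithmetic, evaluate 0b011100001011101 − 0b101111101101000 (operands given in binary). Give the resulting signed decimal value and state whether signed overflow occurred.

0b011100001011101 → 011100001011101 = 14429 (signed)
0b101111101101000 → 101111101101000 = -8344 (signed)
Subtract via negate-and-add: invert 101111101101000 + 1 = 010000010011000 (i.e. 8344).
  011100001011101
+ 010000010011000
= 101100011110101
Result 101100011110101: MSB = 1 → 22773 − 32768 = -9995.
Both addends (after negating the subtrahend) are non-negative but the stored result is negative: signed overflow. The true value 14429 − (-8344) = 22773 lies outside [-16384, 16383].

-9995; overflow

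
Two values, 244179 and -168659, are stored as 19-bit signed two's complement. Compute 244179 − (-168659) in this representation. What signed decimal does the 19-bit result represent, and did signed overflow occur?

-111450; overflow

244179 → 0111011100111010011
-168659 → 1010110110100101101
Subtract via negate-and-add: invert 1010110110100101101 + 1 = 0101001001011010011 (i.e. 168659).
  0111011100111010011
+ 0101001001011010011
= 1100100110010100110
Result 1100100110010100110: MSB = 1 → 412838 − 524288 = -111450.
Both addends (after negating the subtrahend) are non-negative but the stored result is negative: signed overflow. The true value 244179 − (-168659) = 412838 lies outside [-262144, 262143].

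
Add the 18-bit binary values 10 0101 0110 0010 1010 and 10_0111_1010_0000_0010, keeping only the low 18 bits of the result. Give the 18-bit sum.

  100101011000101010
+ 100111101000000010
= 001101000000101100  (discard carry-out 1)

001101000000101100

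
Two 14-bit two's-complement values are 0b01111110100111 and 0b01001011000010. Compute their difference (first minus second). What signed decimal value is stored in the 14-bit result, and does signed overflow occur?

0b01111110100111 → 01111110100111 = 8103 (signed)
0b01001011000010 → 01001011000010 = 4802 (signed)
Subtract via negate-and-add: invert 01001011000010 + 1 = 10110100111110 (i.e. -4802).
  01111110100111
+ 10110100111110
= 00110011100101  (discard carry-out 1)
Result 00110011100101: MSB = 0 → value 3301.
Addends (after negating the subtrahend) have opposite signs, so signed overflow cannot occur.

3301; no overflow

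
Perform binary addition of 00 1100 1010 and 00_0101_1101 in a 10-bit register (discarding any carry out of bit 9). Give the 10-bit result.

  0011001010
+ 0001011101
= 0100100111

0100100111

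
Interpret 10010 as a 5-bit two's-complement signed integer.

MSB is 1, so the value is negative.
Invert: 01101. Add 1: 01110 = 14. So the value is −14.

-14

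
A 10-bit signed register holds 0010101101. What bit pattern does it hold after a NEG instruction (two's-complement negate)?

Invert: 1101010010. Add 1: 1101010011.
Check: 0010101101 = 173, 1101010011 = -173.

1101010011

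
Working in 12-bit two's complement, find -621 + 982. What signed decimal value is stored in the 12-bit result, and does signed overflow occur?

-621 → 110110010011
982 → 001111010110
  110110010011
+ 001111010110
= 000101101001  (discard carry-out 1)
Result 000101101001: MSB = 0 → value 361.
Addends have opposite signs, so signed overflow cannot occur.

361; no overflow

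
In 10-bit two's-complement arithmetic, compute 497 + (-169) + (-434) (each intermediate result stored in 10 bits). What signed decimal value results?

497 + (-169) = 328 (0101001000)
328 + (-434) = -106 (1110010110)

-106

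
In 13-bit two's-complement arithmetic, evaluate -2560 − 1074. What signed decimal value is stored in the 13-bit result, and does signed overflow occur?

-3634; no overflow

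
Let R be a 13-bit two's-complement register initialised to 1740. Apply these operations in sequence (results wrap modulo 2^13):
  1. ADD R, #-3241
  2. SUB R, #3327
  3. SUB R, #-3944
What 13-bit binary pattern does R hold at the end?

1110010001100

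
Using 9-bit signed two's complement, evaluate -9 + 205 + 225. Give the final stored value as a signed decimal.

-91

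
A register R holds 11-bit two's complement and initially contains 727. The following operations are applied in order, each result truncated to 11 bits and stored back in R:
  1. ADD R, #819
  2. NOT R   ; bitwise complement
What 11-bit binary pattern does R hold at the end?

00111110101

Start: R = 727 = 01011010111.
R = 727 + 819 = 1546; wraps to -502 = 11000001010
R = NOT 11000001010 = 00111110101 = 501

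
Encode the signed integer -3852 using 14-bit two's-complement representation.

11000011110100

|-3852| = 3852 = 00111100001100 in 14 bits.
Invert the bits: 11000011110011. Add 1: 11000011110100.
Check: 11000011110100 reads as 12532 − 16384 = -3852.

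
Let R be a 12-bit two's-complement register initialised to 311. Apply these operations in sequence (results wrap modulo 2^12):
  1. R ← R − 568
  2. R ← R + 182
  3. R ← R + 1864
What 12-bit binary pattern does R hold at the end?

011011111101

Start: R = 311 = 000100110111.
R = 311 − 568 = -257 = 111011111111
R = -257 + 182 = -75 = 111110110101
R = -75 + 1864 = 1789 = 011011111101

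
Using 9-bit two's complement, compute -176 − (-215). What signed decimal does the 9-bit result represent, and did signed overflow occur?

-176 → 101010000
-215 → 100101001
Subtract via negate-and-add: invert 100101001 + 1 = 011010111 (i.e. 215).
  101010000
+ 011010111
= 000100111  (discard carry-out 1)
Result 000100111: MSB = 0 → value 39.
Addends (after negating the subtrahend) have opposite signs, so signed overflow cannot occur.

39; no overflow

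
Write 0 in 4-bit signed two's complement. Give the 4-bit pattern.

0000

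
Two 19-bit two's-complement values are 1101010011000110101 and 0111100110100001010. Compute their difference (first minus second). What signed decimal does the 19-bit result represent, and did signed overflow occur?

186667; overflow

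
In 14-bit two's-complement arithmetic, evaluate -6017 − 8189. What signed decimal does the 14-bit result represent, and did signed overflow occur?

2178; overflow

-6017 → 10100001111111
8189 → 01111111111101
Subtract via negate-and-add: invert 01111111111101 + 1 = 10000000000011 (i.e. -8189).
  10100001111111
+ 10000000000011
= 00100010000010  (discard carry-out 1)
Result 00100010000010: MSB = 0 → value 2178.
Both addends (after negating the subtrahend) are negative but the stored result is non-negative: signed overflow. The true value -6017 − 8189 = -14206 lies outside [-8192, 8191].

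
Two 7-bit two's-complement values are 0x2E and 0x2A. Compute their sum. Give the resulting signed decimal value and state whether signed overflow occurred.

0x2E = 0101110 = 46 (signed)
0x2A = 0101010 = 42 (signed)
  0101110
+ 0101010
= 1011000
Result 1011000: MSB = 1 → 88 − 128 = -40.
Both addends are non-negative but the stored result is negative: signed overflow. The true value 46 + 42 = 88 lies outside [-64, 63].

-40; overflow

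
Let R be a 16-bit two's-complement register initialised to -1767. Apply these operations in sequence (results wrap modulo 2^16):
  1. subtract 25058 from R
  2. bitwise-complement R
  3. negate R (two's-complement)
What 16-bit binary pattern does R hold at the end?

1001011100111000

Start: R = -1767 = 1111100100011001.
R = -1767 − 25058 = -26825 = 1001011100110111
R = NOT 1001011100110111 = 0110100011001000 = 26824
R = −(26824) = -26824 = 1001011100111000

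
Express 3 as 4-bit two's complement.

3 is non-negative, so write it directly in 4 bits: 0011.

0011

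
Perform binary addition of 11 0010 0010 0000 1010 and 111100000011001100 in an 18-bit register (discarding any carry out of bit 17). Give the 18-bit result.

  110010001000001010
+ 111100000011001100
= 101110001011010110  (discard carry-out 1)

101110001011010110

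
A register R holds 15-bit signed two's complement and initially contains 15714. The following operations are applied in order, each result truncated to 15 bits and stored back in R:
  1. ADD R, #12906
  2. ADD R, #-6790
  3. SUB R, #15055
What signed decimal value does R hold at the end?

Start: R = 15714 = 011110101100010.
R = 15714 + 12906 = 28620; wraps to -4148 = 110111111001100
R = -4148 + (-6790) = -10938 = 101010101000110
R = -10938 − 15055 = -25993; wraps to 6775 = 001101001110111

6775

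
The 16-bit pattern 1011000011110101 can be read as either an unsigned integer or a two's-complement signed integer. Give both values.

Unsigned: 1011000011110101 = 45301.
Signed: MSB=1 → 45301 − 65536 = -20235.

unsigned = 45301, signed = -20235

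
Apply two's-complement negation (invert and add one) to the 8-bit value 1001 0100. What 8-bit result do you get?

01101100

Invert: 01101011. Add 1: 01101100.
Check: 10010100 = -108, 01101100 = 108.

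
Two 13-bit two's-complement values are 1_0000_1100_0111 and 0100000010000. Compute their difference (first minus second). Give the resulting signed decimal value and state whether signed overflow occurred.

2231; overflow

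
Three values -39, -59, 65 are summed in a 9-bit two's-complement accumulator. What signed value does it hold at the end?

-33

-39 + (-59) = -98 (110011110)
-98 + 65 = -33 (111011111)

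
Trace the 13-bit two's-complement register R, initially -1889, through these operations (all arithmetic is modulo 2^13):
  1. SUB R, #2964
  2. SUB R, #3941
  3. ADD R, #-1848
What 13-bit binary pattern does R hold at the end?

Start: R = -1889 = 1100010011111.
R = -1889 − 2964 = -4853; wraps to 3339 = 0110100001011
R = 3339 − 3941 = -602 = 1110110100110
R = -602 + (-1848) = -2450 = 1011001101110

1011001101110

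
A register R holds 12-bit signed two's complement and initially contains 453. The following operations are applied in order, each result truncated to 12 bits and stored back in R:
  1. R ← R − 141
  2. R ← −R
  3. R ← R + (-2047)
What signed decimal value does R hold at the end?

1737

Start: R = 453 = 000111000101.
R = 453 − 141 = 312 = 000100111000
R = −(312) = -312 = 111011001000
R = -312 + (-2047) = -2359; wraps to 1737 = 011011001001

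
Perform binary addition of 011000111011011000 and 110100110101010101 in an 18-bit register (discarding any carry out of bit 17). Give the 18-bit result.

001101110000101101

  011000111011011000
+ 110100110101010101
= 001101110000101101  (discard carry-out 1)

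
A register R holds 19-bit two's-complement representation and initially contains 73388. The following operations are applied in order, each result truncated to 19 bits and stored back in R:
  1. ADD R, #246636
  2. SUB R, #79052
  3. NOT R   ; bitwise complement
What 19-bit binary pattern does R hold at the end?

1000101001010110011

Start: R = 73388 = 0010001111010101100.
R = 73388 + 246636 = 320024; wraps to -204264 = 1001110001000011000
R = -204264 − 79052 = -283316; wraps to 240972 = 0111010110101001100
R = NOT 0111010110101001100 = 1000101001010110011 = -240973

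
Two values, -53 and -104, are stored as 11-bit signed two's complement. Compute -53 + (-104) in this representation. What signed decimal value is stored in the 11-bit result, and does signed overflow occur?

-157; no overflow

-53 → 11111001011
-104 → 11110011000
  11111001011
+ 11110011000
= 11101100011  (discard carry-out 1)
Result 11101100011: MSB = 1 → 1891 − 2048 = -157.
Both addends are negative and so is the stored result: no signed overflow.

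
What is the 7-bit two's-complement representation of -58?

|-58| = 58 = 0111010 in 7 bits.
Invert the bits: 1000101. Add 1: 1000110.
Check: 1000110 reads as 70 − 128 = -58.

1000110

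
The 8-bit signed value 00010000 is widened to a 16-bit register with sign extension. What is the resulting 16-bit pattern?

MSB of 00010000 is 0; replicate it into the new high bits.
00000000|00010000 → 0000000000010000 (still 16).

0000000000010000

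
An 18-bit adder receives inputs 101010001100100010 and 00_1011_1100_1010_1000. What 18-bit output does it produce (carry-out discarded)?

  101010001100100010
+ 001011110010101000
= 110101111111001010

110101111111001010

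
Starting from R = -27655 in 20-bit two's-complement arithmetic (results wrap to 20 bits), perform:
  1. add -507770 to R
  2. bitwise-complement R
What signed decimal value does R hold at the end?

-513152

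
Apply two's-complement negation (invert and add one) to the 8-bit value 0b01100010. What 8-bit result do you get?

Invert: 10011101. Add 1: 10011110.
Check: 01100010 = 98, 10011110 = -98.

10011110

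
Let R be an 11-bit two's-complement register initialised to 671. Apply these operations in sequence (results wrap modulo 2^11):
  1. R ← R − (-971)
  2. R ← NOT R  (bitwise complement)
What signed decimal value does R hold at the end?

405

Start: R = 671 = 01010011111.
R = 671 − (-971) = 1642; wraps to -406 = 11001101010
R = NOT 11001101010 = 00110010101 = 405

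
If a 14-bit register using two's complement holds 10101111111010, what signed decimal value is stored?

MSB is 1, so the value is negative.
Unsigned reading: 11258. Subtract 2^14 = 16384: 11258 − 16384 = -5126.

-5126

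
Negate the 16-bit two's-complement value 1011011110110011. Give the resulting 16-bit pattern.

0100100001001101

Invert: 0100100001001100. Add 1: 0100100001001101.
Check: 1011011110110011 = -18509, 0100100001001101 = 18509.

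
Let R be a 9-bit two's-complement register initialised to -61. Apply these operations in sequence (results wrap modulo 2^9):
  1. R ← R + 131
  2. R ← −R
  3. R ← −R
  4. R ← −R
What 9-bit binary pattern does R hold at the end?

Start: R = -61 = 111000011.
R = -61 + 131 = 70 = 001000110
R = −(70) = -70 = 110111010
R = −(-70) = 70 = 001000110
R = −(70) = -70 = 110111010

110111010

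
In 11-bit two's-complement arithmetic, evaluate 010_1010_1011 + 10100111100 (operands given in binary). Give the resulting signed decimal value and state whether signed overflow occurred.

010_1010_1011 → 01010101011 = 683 (signed)
10100111100 = -708 (signed)
  01010101011
+ 10100111100
= 11111100111
Result 11111100111: MSB = 1 → 2023 − 2048 = -25.
Addends have opposite signs, so signed overflow cannot occur.

-25; no overflow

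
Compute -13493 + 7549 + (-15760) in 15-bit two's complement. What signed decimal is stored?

11064

-13493 + 7549 = -5944 (110100011001000)
-5944 + (-15760) = -21704 → wraps to 11064 (010101100111000)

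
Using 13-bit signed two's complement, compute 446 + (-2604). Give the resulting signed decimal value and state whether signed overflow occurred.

-2158; no overflow

446 → 0000110111110
-2604 → 1010111010100
  0000110111110
+ 1010111010100
= 1011110010010
Result 1011110010010: MSB = 1 → 6034 − 8192 = -2158.
Addends have opposite signs, so signed overflow cannot occur.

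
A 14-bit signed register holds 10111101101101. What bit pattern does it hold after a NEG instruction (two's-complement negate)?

01000010010011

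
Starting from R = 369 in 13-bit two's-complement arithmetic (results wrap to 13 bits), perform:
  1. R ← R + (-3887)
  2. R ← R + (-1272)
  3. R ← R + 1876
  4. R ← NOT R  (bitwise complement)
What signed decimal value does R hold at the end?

2913

Start: R = 369 = 0000101110001.
R = 369 + (-3887) = -3518 = 1001001000010
R = -3518 + (-1272) = -4790; wraps to 3402 = 0110101001010
R = 3402 + 1876 = 5278; wraps to -2914 = 1010010011110
R = NOT 1010010011110 = 0101101100001 = 2913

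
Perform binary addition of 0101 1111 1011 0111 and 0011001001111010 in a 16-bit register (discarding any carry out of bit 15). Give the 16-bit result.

  0101111110110111
+ 0011001001111010
= 1001001000110001

1001001000110001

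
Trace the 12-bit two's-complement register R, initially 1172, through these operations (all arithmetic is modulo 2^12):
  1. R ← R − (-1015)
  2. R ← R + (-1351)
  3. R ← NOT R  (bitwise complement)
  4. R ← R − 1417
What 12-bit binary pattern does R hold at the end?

Start: R = 1172 = 010010010100.
R = 1172 − (-1015) = 2187; wraps to -1909 = 100010001011
R = -1909 + (-1351) = -3260; wraps to 836 = 001101000100
R = NOT 001101000100 = 110010111011 = -837
R = -837 − 1417 = -2254; wraps to 1842 = 011100110010

011100110010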